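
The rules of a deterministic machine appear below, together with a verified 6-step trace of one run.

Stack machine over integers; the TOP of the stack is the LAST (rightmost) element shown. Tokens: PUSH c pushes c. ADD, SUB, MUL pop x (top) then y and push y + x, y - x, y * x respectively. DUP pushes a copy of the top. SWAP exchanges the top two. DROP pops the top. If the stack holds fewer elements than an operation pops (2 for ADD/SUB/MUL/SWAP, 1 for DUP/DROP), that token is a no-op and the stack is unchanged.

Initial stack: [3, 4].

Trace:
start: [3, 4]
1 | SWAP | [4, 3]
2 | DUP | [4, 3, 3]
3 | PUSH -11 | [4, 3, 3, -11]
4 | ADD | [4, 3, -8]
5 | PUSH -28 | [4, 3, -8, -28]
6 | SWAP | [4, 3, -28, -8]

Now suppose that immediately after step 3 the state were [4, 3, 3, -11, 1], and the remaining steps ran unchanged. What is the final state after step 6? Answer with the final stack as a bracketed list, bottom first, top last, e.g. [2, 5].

[4, 3, 3, -28, -10]

state after step 3 := [4, 3, 3, -11, 1]
4 | ADD | [4, 3, 3, -10]
5 | PUSH -28 | [4, 3, 3, -10, -28]
6 | SWAP | [4, 3, 3, -28, -10]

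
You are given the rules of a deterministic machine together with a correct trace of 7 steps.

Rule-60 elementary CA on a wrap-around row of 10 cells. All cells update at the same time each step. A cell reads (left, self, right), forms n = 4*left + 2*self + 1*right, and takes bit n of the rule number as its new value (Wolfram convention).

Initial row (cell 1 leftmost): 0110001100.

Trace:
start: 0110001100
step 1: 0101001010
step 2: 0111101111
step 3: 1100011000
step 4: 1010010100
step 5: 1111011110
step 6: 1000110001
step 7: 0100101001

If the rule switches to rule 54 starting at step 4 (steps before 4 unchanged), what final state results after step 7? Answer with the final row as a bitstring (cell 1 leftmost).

(re-executing steps 4..7 under rule 54; state before step 4: 1100011000)
step 4: 0010100101
step 5: 1111111111
step 6: 0000000000
step 7: 0000000000

0000000000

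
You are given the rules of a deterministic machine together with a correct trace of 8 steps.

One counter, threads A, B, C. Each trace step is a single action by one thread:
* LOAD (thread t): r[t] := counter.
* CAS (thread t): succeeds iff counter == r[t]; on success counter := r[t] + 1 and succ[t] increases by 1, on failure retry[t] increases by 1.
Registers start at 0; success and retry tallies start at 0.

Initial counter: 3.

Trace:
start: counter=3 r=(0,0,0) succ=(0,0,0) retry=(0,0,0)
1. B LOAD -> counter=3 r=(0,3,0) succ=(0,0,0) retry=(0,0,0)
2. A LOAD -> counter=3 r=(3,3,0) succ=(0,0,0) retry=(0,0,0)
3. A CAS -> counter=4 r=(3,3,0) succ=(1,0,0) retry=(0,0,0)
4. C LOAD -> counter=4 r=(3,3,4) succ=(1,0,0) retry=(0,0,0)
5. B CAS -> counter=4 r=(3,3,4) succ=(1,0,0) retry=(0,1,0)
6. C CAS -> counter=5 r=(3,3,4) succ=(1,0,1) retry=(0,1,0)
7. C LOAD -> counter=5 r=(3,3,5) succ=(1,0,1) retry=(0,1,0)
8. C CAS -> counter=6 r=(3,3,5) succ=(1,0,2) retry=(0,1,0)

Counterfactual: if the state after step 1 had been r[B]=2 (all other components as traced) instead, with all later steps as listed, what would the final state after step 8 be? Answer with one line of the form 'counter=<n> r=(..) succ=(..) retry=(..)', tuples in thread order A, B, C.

state after step 1 := counter=3 r=(0,2,0) succ=(0,0,0) retry=(0,0,0)
2. A LOAD -> counter=3 r=(3,2,0) succ=(0,0,0) retry=(0,0,0)
3. A CAS -> counter=4 r=(3,2,0) succ=(1,0,0) retry=(0,0,0)
4. C LOAD -> counter=4 r=(3,2,4) succ=(1,0,0) retry=(0,0,0)
5. B CAS -> counter=4 r=(3,2,4) succ=(1,0,0) retry=(0,1,0)
6. C CAS -> counter=5 r=(3,2,4) succ=(1,0,1) retry=(0,1,0)
7. C LOAD -> counter=5 r=(3,2,5) succ=(1,0,1) retry=(0,1,0)
8. C CAS -> counter=6 r=(3,2,5) succ=(1,0,2) retry=(0,1,0)

counter=6 r=(3,2,5) succ=(1,0,2) retry=(0,1,0)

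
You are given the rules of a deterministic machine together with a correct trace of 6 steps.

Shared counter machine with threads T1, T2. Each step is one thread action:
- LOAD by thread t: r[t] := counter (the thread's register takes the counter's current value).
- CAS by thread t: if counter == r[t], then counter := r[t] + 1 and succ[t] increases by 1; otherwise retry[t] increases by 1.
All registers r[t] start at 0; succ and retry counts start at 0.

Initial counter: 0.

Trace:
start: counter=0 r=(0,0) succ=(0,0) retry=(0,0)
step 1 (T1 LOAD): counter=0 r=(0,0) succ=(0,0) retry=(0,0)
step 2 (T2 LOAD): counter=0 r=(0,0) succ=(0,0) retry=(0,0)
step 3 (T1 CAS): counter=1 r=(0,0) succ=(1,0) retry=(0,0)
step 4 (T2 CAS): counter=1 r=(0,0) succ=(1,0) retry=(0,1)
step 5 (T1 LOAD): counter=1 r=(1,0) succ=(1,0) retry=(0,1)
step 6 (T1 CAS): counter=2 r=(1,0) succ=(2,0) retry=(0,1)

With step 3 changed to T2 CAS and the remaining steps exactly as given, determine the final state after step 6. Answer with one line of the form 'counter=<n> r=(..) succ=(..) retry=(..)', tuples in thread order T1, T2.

counter=2 r=(1,0) succ=(1,1) retry=(0,1)

(re-executing from step 3 with the substitution; state before step 3: counter=0 r=(0,0) succ=(0,0) retry=(0,0))
step 3 (T2 CAS): counter=1 r=(0,0) succ=(0,1) retry=(0,0)
step 4 (T2 CAS): counter=1 r=(0,0) succ=(0,1) retry=(0,1)
step 5 (T1 LOAD): counter=1 r=(1,0) succ=(0,1) retry=(0,1)
step 6 (T1 CAS): counter=2 r=(1,0) succ=(1,1) retry=(0,1)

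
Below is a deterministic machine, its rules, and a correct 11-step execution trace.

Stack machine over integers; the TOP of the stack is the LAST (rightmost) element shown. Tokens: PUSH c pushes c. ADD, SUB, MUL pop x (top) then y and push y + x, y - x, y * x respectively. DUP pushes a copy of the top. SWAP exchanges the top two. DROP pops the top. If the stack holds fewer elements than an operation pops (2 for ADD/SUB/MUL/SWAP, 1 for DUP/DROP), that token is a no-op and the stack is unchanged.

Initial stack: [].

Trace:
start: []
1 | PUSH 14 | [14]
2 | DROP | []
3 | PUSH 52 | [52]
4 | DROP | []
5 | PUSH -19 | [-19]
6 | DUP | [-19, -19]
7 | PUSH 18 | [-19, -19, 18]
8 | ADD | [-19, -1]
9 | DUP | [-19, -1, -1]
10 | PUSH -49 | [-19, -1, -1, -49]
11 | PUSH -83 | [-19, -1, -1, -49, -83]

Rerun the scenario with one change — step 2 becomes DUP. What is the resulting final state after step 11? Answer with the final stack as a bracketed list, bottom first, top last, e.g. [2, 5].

(re-executing from step 2 with the substitution; state before step 2: [14])
2 | DUP | [14, 14]
3 | PUSH 52 | [14, 14, 52]
4 | DROP | [14, 14]
5 | PUSH -19 | [14, 14, -19]
6 | DUP | [14, 14, -19, -19]
7 | PUSH 18 | [14, 14, -19, -19, 18]
8 | ADD | [14, 14, -19, -1]
9 | DUP | [14, 14, -19, -1, -1]
10 | PUSH -49 | [14, 14, -19, -1, -1, -49]
11 | PUSH -83 | [14, 14, -19, -1, -1, -49, -83]

[14, 14, -19, -1, -1, -49, -83]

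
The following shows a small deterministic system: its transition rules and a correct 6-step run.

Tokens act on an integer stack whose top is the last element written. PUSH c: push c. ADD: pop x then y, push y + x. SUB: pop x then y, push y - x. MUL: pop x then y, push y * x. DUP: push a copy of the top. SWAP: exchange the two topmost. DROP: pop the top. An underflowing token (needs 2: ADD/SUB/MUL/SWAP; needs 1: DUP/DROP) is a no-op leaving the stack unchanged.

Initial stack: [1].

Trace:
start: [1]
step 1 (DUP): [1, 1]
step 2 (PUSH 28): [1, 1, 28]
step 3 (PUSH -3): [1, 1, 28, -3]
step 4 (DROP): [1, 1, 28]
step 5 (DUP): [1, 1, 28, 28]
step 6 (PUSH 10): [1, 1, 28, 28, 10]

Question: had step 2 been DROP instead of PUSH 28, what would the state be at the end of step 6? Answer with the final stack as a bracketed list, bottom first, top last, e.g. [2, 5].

[1, 1, 10]

(re-executing from step 2 with the substitution; state before step 2: [1, 1])
step 2 (DROP): [1]
step 3 (PUSH -3): [1, -3]
step 4 (DROP): [1]
step 5 (DUP): [1, 1]
step 6 (PUSH 10): [1, 1, 10]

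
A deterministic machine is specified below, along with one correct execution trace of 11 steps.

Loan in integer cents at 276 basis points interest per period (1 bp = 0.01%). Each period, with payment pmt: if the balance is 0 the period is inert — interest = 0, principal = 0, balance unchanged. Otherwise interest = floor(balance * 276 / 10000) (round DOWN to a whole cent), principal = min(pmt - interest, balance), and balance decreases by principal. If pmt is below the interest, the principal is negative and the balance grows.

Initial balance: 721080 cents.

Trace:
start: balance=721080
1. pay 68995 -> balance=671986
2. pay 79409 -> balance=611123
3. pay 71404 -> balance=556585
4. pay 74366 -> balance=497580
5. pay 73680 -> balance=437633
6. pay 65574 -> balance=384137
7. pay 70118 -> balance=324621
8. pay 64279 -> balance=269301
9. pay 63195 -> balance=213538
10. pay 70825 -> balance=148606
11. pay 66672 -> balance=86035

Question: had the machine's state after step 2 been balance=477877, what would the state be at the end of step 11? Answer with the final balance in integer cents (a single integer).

state after step 2 := balance=477877
3. pay 71404 -> balance=419662
4. pay 74366 -> balance=356878
5. pay 73680 -> balance=293047
6. pay 65574 -> balance=235561
7. pay 70118 -> balance=171944
8. pay 64279 -> balance=112410
9. pay 63195 -> balance=52317
10. pay 70825 -> balance=0
11. pay 66672 -> balance=0

0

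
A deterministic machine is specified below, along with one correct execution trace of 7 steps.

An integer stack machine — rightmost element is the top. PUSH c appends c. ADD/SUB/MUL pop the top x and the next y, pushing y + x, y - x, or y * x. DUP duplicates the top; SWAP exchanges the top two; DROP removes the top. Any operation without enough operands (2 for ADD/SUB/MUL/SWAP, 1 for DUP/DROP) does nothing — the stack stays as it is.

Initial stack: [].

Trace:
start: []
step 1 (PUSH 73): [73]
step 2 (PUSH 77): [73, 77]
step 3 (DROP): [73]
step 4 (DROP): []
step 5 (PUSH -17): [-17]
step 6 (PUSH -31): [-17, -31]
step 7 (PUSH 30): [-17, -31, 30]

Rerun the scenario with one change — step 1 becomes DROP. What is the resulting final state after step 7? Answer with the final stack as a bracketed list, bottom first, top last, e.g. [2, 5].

[-17, -31, 30]

(re-executing from step 1 with the substitution; state before step 1: [])
step 1 (DROP): []
step 2 (PUSH 77): [77]
step 3 (DROP): []
step 4 (DROP): []
step 5 (PUSH -17): [-17]
step 6 (PUSH -31): [-17, -31]
step 7 (PUSH 30): [-17, -31, 30]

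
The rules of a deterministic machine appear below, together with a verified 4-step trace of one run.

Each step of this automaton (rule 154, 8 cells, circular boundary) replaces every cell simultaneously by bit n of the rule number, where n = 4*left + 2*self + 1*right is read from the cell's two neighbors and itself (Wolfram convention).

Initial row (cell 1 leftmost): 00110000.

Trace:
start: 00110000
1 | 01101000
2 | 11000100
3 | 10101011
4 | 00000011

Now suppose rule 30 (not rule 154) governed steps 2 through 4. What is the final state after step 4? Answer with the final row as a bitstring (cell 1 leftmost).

00100010

(re-executing steps 2..4 under rule 30; state before step 2: 01101000)
2 | 11001100
3 | 10111011
4 | 00100010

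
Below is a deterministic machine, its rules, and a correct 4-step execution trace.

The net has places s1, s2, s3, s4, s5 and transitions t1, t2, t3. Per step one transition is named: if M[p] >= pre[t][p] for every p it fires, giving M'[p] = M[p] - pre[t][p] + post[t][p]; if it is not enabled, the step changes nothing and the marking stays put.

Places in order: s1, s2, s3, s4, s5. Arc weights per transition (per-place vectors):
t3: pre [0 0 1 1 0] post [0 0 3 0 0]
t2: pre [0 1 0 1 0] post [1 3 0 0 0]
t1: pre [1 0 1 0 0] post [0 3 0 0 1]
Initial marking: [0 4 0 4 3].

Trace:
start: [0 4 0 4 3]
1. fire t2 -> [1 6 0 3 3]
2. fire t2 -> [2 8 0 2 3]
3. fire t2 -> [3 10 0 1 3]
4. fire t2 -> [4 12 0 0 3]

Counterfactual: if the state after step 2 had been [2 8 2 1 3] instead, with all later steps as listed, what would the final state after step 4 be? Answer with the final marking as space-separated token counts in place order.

state after step 2 := [2 8 2 1 3]
3. fire t2 -> [3 10 2 0 3]
4. fire t2 -> [3 10 2 0 3]

3 10 2 0 3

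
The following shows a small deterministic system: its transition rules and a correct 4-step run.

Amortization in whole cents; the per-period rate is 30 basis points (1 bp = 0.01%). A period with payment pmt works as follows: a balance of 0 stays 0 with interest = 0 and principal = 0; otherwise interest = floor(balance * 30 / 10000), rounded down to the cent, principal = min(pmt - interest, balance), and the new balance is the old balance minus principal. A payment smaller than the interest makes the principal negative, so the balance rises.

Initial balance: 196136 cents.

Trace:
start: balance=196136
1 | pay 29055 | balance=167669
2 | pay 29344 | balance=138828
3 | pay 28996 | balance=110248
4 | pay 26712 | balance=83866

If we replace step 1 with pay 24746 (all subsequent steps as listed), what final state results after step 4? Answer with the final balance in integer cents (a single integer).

88213

(re-executing from step 1 with the substitution; state before step 1: balance=196136)
1 | pay 24746 | balance=171978
2 | pay 29344 | balance=143149
3 | pay 28996 | balance=114582
4 | pay 26712 | balance=88213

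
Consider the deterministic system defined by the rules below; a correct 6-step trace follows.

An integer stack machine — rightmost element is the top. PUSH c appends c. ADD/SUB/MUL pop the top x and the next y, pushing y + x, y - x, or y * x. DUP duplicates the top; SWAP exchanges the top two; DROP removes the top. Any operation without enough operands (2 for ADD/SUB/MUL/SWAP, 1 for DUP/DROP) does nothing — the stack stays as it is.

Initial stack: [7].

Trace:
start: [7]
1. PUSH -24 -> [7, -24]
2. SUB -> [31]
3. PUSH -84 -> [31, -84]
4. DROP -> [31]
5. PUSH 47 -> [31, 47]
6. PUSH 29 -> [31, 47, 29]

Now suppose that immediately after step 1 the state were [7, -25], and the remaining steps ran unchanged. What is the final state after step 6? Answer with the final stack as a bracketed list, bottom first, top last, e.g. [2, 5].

[32, 47, 29]

state after step 1 := [7, -25]
2. SUB -> [32]
3. PUSH -84 -> [32, -84]
4. DROP -> [32]
5. PUSH 47 -> [32, 47]
6. PUSH 29 -> [32, 47, 29]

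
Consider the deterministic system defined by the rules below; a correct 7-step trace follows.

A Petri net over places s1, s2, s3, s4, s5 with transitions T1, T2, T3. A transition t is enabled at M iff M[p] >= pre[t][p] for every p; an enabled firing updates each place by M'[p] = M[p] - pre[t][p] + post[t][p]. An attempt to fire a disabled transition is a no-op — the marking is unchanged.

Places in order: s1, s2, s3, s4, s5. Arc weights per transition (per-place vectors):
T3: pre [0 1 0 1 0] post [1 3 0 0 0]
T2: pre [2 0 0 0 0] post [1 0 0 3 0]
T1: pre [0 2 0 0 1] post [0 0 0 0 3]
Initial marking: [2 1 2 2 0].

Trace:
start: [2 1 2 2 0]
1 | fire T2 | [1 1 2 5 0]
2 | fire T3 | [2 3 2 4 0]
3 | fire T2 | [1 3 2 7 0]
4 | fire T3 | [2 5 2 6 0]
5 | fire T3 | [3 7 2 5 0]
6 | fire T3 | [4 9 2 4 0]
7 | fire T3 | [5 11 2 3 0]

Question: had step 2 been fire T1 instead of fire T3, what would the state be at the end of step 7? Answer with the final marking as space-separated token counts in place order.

5 9 2 1 0

(re-executing from step 2 with the substitution; state before step 2: [1 1 2 5 0])
2 | fire T1 | [1 1 2 5 0]
3 | fire T2 | [1 1 2 5 0]
4 | fire T3 | [2 3 2 4 0]
5 | fire T3 | [3 5 2 3 0]
6 | fire T3 | [4 7 2 2 0]
7 | fire T3 | [5 9 2 1 0]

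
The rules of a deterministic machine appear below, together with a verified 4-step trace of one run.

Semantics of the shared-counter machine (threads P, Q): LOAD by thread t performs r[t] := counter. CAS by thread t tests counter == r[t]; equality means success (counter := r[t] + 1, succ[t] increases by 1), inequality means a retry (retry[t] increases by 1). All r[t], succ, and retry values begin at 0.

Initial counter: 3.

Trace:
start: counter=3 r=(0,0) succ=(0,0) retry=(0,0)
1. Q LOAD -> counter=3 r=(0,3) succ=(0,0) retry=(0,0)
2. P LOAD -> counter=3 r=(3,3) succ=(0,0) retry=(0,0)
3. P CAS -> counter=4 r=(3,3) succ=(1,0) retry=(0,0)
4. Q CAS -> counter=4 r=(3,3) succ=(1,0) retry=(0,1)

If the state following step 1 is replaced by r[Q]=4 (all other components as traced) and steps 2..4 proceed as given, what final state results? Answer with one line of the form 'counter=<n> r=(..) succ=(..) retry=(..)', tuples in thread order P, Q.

counter=5 r=(3,4) succ=(1,1) retry=(0,0)

state after step 1 := counter=3 r=(0,4) succ=(0,0) retry=(0,0)
2. P LOAD -> counter=3 r=(3,4) succ=(0,0) retry=(0,0)
3. P CAS -> counter=4 r=(3,4) succ=(1,0) retry=(0,0)
4. Q CAS -> counter=5 r=(3,4) succ=(1,1) retry=(0,0)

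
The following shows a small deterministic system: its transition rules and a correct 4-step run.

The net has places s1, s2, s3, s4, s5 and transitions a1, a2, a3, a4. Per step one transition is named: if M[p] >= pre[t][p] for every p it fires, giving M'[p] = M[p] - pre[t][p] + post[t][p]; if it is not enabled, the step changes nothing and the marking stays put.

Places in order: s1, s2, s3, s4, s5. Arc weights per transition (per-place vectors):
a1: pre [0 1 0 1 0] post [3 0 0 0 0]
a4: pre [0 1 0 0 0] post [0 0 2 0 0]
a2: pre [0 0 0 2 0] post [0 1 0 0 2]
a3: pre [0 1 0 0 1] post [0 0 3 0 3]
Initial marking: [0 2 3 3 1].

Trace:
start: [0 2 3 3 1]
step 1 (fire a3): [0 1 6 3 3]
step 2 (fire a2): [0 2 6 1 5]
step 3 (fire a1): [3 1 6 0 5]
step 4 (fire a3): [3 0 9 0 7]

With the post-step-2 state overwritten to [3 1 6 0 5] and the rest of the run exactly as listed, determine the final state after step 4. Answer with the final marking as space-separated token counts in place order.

state after step 2 := [3 1 6 0 5]
step 3 (fire a1): [3 1 6 0 5]
step 4 (fire a3): [3 0 9 0 7]

3 0 9 0 7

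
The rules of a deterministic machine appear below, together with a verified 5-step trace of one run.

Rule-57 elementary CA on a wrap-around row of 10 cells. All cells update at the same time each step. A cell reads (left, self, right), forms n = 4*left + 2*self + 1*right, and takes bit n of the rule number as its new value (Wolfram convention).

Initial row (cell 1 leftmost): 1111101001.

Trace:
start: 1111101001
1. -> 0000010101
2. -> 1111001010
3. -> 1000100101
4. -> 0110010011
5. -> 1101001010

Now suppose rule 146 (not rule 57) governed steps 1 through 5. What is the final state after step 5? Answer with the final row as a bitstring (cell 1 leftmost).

0010010000

(re-executing steps 1..5 under rule 146; state before step 1: 1111101001)
1. -> 1111000110
2. -> 0110101000
3. -> 1000000100
4. -> 0100001011
5. -> 0010010000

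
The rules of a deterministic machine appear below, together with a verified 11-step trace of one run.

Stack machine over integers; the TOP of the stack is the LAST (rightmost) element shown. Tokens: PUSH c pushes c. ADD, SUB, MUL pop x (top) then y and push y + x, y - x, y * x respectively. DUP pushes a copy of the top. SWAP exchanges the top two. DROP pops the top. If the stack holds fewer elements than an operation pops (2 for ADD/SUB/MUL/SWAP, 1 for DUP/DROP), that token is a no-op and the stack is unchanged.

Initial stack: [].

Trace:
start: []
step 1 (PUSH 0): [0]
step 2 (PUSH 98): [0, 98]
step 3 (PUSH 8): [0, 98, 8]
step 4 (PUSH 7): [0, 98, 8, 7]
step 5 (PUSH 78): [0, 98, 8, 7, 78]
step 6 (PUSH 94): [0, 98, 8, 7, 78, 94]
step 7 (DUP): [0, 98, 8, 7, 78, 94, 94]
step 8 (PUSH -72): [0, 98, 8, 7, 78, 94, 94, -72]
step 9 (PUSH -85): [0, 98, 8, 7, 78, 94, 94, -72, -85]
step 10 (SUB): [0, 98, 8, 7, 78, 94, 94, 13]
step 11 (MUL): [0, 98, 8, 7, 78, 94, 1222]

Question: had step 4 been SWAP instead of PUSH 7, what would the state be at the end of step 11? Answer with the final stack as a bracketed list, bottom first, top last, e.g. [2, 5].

[0, 8, 98, 78, 94, 1222]

(re-executing from step 4 with the substitution; state before step 4: [0, 98, 8])
step 4 (SWAP): [0, 8, 98]
step 5 (PUSH 78): [0, 8, 98, 78]
step 6 (PUSH 94): [0, 8, 98, 78, 94]
step 7 (DUP): [0, 8, 98, 78, 94, 94]
step 8 (PUSH -72): [0, 8, 98, 78, 94, 94, -72]
step 9 (PUSH -85): [0, 8, 98, 78, 94, 94, -72, -85]
step 10 (SUB): [0, 8, 98, 78, 94, 94, 13]
step 11 (MUL): [0, 8, 98, 78, 94, 1222]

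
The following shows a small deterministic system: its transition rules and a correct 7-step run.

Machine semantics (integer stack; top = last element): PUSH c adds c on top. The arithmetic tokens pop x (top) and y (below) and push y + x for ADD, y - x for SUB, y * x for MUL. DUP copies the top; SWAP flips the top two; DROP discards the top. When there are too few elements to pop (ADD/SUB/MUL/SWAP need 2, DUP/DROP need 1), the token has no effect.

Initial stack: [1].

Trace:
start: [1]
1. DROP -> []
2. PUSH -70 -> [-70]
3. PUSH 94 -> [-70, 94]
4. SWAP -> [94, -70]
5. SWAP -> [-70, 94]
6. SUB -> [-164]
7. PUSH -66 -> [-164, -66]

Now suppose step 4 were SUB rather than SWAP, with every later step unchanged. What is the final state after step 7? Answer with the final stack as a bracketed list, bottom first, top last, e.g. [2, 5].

(re-executing from step 4 with the substitution; state before step 4: [-70, 94])
4. SUB -> [-164]
5. SWAP -> [-164]
6. SUB -> [-164]
7. PUSH -66 -> [-164, -66]

[-164, -66]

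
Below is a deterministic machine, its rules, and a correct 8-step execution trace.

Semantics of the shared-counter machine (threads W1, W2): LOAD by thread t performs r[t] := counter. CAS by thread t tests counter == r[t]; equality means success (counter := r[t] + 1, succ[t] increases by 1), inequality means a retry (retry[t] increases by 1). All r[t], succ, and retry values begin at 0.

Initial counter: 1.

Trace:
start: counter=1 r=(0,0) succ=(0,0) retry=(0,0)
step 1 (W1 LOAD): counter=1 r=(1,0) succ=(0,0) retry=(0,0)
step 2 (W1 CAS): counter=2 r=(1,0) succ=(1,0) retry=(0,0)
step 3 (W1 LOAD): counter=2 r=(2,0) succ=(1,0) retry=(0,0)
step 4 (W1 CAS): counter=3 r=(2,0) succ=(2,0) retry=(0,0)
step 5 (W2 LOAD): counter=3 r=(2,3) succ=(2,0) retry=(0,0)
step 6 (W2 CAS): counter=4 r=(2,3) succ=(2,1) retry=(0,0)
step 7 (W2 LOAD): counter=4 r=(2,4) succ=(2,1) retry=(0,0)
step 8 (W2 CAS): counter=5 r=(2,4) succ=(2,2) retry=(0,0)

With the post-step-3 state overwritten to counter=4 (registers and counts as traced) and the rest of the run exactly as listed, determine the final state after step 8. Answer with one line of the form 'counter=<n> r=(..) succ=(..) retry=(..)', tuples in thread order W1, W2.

counter=6 r=(2,5) succ=(1,2) retry=(1,0)

state after step 3 := counter=4 r=(2,0) succ=(1,0) retry=(0,0)
step 4 (W1 CAS): counter=4 r=(2,0) succ=(1,0) retry=(1,0)
step 5 (W2 LOAD): counter=4 r=(2,4) succ=(1,0) retry=(1,0)
step 6 (W2 CAS): counter=5 r=(2,4) succ=(1,1) retry=(1,0)
step 7 (W2 LOAD): counter=5 r=(2,5) succ=(1,1) retry=(1,0)
step 8 (W2 CAS): counter=6 r=(2,5) succ=(1,2) retry=(1,0)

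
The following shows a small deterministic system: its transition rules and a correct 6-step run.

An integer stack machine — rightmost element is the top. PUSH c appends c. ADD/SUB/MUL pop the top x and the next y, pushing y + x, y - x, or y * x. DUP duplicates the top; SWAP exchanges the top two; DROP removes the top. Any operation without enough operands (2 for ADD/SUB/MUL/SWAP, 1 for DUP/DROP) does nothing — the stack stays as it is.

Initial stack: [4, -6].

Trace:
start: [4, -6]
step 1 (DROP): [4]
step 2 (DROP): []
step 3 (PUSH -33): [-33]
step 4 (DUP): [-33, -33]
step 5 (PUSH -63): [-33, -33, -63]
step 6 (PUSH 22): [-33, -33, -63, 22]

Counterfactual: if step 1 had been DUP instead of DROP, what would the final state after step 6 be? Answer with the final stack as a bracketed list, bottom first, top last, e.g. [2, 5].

(re-executing from step 1 with the substitution; state before step 1: [4, -6])
step 1 (DUP): [4, -6, -6]
step 2 (DROP): [4, -6]
step 3 (PUSH -33): [4, -6, -33]
step 4 (DUP): [4, -6, -33, -33]
step 5 (PUSH -63): [4, -6, -33, -33, -63]
step 6 (PUSH 22): [4, -6, -33, -33, -63, 22]

[4, -6, -33, -33, -63, 22]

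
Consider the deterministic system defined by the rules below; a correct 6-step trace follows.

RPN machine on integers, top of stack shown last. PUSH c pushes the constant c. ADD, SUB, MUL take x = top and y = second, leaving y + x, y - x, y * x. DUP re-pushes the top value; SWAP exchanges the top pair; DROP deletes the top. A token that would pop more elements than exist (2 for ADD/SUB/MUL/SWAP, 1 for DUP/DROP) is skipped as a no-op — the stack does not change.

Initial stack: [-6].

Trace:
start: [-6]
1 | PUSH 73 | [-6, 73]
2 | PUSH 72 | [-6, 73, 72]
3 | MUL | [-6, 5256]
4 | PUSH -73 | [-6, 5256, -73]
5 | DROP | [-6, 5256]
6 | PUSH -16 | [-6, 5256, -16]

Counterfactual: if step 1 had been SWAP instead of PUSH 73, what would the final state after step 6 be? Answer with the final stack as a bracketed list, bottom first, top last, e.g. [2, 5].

(re-executing from step 1 with the substitution; state before step 1: [-6])
1 | SWAP | [-6]
2 | PUSH 72 | [-6, 72]
3 | MUL | [-432]
4 | PUSH -73 | [-432, -73]
5 | DROP | [-432]
6 | PUSH -16 | [-432, -16]

[-432, -16]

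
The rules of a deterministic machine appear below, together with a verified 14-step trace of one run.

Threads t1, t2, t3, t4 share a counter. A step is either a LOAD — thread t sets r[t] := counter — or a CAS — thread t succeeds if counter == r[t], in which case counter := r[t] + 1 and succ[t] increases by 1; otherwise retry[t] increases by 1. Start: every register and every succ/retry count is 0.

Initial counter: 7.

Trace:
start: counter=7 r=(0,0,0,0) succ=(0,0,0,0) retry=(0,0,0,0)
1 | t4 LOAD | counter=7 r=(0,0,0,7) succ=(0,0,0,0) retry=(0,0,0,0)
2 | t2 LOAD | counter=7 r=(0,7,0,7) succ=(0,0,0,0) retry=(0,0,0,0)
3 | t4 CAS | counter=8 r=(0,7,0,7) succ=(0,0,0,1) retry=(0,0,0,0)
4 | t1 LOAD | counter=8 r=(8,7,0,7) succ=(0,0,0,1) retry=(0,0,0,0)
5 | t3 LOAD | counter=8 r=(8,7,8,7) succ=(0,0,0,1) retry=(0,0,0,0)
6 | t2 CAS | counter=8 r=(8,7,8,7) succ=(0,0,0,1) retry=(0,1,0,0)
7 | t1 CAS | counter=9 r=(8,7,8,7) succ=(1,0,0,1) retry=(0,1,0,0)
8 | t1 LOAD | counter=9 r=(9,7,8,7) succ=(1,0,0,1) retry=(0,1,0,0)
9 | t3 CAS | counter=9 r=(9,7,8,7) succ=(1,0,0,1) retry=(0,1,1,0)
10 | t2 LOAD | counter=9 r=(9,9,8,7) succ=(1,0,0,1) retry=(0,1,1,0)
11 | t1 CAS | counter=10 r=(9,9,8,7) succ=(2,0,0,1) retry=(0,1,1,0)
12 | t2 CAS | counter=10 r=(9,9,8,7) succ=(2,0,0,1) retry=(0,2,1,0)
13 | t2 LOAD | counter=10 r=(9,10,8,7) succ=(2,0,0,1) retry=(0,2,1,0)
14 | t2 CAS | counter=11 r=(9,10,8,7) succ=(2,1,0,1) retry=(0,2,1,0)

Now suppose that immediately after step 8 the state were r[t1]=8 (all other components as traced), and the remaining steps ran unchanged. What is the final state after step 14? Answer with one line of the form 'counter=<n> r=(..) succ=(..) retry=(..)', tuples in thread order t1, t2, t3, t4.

state after step 8 := counter=9 r=(8,7,8,7) succ=(1,0,0,1) retry=(0,1,0,0)
9 | t3 CAS | counter=9 r=(8,7,8,7) succ=(1,0,0,1) retry=(0,1,1,0)
10 | t2 LOAD | counter=9 r=(8,9,8,7) succ=(1,0,0,1) retry=(0,1,1,0)
11 | t1 CAS | counter=9 r=(8,9,8,7) succ=(1,0,0,1) retry=(1,1,1,0)
12 | t2 CAS | counter=10 r=(8,9,8,7) succ=(1,1,0,1) retry=(1,1,1,0)
13 | t2 LOAD | counter=10 r=(8,10,8,7) succ=(1,1,0,1) retry=(1,1,1,0)
14 | t2 CAS | counter=11 r=(8,10,8,7) succ=(1,2,0,1) retry=(1,1,1,0)

counter=11 r=(8,10,8,7) succ=(1,2,0,1) retry=(1,1,1,0)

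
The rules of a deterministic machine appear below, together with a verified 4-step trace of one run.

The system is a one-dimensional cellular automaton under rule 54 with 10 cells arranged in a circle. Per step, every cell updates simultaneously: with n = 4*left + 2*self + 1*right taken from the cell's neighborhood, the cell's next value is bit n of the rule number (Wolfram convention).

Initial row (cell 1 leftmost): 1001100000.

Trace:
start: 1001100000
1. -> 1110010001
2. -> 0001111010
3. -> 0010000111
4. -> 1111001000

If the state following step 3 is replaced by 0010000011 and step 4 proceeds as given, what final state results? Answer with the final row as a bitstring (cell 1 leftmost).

state after step 3 := 0010000011
4. -> 1111000100

1111000100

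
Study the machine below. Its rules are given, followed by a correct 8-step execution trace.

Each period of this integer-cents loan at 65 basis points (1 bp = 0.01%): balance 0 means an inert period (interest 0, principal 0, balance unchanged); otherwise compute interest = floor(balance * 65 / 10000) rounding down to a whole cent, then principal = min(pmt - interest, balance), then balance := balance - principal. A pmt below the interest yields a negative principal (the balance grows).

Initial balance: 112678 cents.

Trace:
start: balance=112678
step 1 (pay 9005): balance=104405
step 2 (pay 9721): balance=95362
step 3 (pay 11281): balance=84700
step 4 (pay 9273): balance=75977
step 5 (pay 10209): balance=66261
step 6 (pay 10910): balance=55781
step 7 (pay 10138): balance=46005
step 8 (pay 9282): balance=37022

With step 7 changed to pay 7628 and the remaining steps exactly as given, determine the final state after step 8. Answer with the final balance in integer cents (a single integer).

(re-executing from step 7 with the substitution; state before step 7: balance=55781)
step 7 (pay 7628): balance=48515
step 8 (pay 9282): balance=39548

39548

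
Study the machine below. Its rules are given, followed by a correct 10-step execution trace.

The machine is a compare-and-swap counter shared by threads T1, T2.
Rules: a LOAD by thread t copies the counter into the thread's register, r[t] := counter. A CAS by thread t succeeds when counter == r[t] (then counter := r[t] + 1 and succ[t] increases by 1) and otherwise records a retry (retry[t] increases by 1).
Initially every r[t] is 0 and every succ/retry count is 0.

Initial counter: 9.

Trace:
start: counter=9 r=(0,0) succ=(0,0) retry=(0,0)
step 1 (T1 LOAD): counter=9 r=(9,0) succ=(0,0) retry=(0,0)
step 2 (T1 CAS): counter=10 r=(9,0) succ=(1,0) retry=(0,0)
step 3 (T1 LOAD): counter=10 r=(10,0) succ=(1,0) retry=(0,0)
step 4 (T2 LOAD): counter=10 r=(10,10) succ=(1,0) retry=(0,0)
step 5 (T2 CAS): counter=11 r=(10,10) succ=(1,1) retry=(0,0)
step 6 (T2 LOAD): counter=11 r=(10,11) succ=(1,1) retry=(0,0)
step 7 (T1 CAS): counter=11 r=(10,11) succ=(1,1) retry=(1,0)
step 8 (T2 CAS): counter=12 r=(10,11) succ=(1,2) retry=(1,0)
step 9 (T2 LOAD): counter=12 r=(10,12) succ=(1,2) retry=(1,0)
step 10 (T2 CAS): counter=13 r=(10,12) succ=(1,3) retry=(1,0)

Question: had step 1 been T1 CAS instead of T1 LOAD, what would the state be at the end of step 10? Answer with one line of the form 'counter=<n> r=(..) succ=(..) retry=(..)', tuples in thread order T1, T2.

counter=12 r=(9,11) succ=(0,3) retry=(3,0)

(re-executing from step 1 with the substitution; state before step 1: counter=9 r=(0,0) succ=(0,0) retry=(0,0))
step 1 (T1 CAS): counter=9 r=(0,0) succ=(0,0) retry=(1,0)
step 2 (T1 CAS): counter=9 r=(0,0) succ=(0,0) retry=(2,0)
step 3 (T1 LOAD): counter=9 r=(9,0) succ=(0,0) retry=(2,0)
step 4 (T2 LOAD): counter=9 r=(9,9) succ=(0,0) retry=(2,0)
step 5 (T2 CAS): counter=10 r=(9,9) succ=(0,1) retry=(2,0)
step 6 (T2 LOAD): counter=10 r=(9,10) succ=(0,1) retry=(2,0)
step 7 (T1 CAS): counter=10 r=(9,10) succ=(0,1) retry=(3,0)
step 8 (T2 CAS): counter=11 r=(9,10) succ=(0,2) retry=(3,0)
step 9 (T2 LOAD): counter=11 r=(9,11) succ=(0,2) retry=(3,0)
step 10 (T2 CAS): counter=12 r=(9,11) succ=(0,3) retry=(3,0)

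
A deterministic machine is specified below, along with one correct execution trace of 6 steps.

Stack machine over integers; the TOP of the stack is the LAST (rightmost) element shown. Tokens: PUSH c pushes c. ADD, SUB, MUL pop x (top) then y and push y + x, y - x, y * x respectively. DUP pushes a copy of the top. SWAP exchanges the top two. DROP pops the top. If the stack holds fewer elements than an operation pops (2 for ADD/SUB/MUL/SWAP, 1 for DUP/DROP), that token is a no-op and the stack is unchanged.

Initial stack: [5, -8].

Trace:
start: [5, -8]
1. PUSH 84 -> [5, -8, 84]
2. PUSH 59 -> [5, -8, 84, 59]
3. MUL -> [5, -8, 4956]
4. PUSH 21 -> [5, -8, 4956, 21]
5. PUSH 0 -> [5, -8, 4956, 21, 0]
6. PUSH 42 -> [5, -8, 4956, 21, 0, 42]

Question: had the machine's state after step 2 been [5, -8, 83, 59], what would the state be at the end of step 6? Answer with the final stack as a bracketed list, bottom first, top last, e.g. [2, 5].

state after step 2 := [5, -8, 83, 59]
3. MUL -> [5, -8, 4897]
4. PUSH 21 -> [5, -8, 4897, 21]
5. PUSH 0 -> [5, -8, 4897, 21, 0]
6. PUSH 42 -> [5, -8, 4897, 21, 0, 42]

[5, -8, 4897, 21, 0, 42]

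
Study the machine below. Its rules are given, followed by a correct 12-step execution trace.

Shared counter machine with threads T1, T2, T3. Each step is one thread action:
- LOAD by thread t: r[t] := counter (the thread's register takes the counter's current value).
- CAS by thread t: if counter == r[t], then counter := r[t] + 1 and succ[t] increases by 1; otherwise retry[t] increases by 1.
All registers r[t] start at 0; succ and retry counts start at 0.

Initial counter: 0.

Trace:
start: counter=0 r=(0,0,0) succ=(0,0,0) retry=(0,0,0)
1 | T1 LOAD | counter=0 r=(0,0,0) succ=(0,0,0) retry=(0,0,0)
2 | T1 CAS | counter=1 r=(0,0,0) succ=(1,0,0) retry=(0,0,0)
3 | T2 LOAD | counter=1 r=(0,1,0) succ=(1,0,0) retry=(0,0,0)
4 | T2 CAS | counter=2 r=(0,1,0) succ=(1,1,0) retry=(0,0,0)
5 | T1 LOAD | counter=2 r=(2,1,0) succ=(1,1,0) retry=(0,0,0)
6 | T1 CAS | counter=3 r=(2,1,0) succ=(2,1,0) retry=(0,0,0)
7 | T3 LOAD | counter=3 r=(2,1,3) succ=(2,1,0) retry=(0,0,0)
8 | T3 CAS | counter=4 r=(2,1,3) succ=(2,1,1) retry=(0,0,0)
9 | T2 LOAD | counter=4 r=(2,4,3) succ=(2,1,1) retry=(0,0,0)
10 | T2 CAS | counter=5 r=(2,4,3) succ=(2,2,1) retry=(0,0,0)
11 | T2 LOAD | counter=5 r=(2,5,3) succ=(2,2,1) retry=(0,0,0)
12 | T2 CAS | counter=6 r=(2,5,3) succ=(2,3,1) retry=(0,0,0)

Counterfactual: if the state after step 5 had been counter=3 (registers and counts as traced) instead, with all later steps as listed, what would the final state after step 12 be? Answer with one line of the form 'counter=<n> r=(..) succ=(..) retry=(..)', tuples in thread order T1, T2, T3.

counter=6 r=(2,5,3) succ=(1,3,1) retry=(1,0,0)

state after step 5 := counter=3 r=(2,1,0) succ=(1,1,0) retry=(0,0,0)
6 | T1 CAS | counter=3 r=(2,1,0) succ=(1,1,0) retry=(1,0,0)
7 | T3 LOAD | counter=3 r=(2,1,3) succ=(1,1,0) retry=(1,0,0)
8 | T3 CAS | counter=4 r=(2,1,3) succ=(1,1,1) retry=(1,0,0)
9 | T2 LOAD | counter=4 r=(2,4,3) succ=(1,1,1) retry=(1,0,0)
10 | T2 CAS | counter=5 r=(2,4,3) succ=(1,2,1) retry=(1,0,0)
11 | T2 LOAD | counter=5 r=(2,5,3) succ=(1,2,1) retry=(1,0,0)
12 | T2 CAS | counter=6 r=(2,5,3) succ=(1,3,1) retry=(1,0,0)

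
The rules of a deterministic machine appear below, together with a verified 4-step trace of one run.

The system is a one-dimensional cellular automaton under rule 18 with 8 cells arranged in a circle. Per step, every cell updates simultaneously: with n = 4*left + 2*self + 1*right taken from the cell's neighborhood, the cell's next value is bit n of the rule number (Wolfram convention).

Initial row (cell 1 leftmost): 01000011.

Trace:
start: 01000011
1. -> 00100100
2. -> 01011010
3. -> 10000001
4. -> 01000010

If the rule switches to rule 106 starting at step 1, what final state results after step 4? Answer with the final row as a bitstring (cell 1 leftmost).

(re-executing steps 1..4 under rule 106; state before step 1: 01000011)
1. -> 10000111
2. -> 10001100
3. -> 00011101
4. -> 00110110

00110110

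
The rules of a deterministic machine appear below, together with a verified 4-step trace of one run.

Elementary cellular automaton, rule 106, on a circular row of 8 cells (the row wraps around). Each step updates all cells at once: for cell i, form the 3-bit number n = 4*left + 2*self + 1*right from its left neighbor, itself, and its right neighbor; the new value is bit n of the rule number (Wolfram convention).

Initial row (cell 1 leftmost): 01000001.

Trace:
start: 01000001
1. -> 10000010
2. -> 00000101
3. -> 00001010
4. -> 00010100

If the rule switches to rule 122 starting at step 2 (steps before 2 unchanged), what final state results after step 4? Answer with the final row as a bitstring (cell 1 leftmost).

01010101

(re-executing steps 2..4 under rule 122; state before step 2: 10000010)
2. -> 01000101
3. -> 10101010
4. -> 01010101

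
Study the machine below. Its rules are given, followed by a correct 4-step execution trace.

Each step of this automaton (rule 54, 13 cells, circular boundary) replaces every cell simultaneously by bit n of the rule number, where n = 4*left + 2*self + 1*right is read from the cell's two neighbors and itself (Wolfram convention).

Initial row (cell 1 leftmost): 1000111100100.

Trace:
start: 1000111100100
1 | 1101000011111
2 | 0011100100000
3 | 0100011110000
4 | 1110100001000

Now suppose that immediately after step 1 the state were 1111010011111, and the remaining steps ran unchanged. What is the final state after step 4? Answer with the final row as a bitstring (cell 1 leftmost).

state after step 1 := 1111010011111
2 | 0000111100000
3 | 0001000010000
4 | 0011100111000

0011100111000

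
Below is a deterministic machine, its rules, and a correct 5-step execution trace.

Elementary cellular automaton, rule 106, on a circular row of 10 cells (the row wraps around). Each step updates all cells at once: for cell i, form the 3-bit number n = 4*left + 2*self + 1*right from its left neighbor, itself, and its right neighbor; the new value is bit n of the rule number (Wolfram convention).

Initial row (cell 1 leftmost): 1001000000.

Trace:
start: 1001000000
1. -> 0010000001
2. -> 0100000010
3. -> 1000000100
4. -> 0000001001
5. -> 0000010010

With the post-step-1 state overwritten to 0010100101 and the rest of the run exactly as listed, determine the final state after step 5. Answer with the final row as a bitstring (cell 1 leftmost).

state after step 1 := 0010100101
2. -> 0101001010
3. -> 1010010100
4. -> 0100101001
5. -> 1001010010

1001010010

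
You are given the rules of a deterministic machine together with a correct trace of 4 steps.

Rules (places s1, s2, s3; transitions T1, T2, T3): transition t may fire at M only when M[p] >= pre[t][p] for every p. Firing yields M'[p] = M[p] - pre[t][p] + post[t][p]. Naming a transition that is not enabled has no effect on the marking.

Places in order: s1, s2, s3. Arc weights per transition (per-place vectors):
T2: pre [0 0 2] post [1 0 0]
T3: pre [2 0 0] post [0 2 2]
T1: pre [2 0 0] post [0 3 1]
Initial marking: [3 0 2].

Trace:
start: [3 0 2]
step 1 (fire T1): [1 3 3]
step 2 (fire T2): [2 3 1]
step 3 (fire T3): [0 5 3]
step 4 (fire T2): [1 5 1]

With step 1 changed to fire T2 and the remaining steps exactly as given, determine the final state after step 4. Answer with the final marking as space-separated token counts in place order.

3 2 0

(re-executing from step 1 with the substitution; state before step 1: [3 0 2])
step 1 (fire T2): [4 0 0]
step 2 (fire T2): [4 0 0]
step 3 (fire T3): [2 2 2]
step 4 (fire T2): [3 2 0]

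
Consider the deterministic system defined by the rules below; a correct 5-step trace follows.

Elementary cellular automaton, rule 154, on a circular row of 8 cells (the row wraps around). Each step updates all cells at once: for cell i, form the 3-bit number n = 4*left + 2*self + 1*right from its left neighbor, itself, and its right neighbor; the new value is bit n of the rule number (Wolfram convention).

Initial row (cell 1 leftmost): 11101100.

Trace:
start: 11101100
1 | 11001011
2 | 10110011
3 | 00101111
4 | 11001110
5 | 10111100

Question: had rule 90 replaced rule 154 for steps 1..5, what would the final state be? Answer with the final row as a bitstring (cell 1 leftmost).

(re-executing steps 1..5 under rule 90; state before step 1: 11101100)
1 | 10101111
2 | 10001000
3 | 01010101
4 | 00000000
5 | 00000000

00000000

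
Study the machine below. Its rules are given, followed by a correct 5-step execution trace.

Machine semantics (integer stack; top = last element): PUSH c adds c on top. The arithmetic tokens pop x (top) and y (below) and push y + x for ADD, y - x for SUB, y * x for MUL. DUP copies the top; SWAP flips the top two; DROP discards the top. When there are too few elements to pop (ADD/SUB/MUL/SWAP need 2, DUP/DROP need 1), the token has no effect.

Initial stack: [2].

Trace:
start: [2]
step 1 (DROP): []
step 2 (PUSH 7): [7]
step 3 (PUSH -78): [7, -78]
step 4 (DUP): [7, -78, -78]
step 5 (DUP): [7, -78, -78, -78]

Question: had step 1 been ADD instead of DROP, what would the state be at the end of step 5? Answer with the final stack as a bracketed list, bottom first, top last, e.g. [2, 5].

(re-executing from step 1 with the substitution; state before step 1: [2])
step 1 (ADD): [2]
step 2 (PUSH 7): [2, 7]
step 3 (PUSH -78): [2, 7, -78]
step 4 (DUP): [2, 7, -78, -78]
step 5 (DUP): [2, 7, -78, -78, -78]

[2, 7, -78, -78, -78]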